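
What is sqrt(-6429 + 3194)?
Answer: I*sqrt(3235) ≈ 56.877*I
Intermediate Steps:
sqrt(-6429 + 3194) = sqrt(-3235) = I*sqrt(3235)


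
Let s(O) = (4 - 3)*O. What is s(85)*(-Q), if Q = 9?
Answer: -765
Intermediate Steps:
s(O) = O (s(O) = 1*O = O)
s(85)*(-Q) = 85*(-1*9) = 85*(-9) = -765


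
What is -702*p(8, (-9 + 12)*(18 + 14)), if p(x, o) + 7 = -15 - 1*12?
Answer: 23868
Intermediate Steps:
p(x, o) = -34 (p(x, o) = -7 + (-15 - 1*12) = -7 + (-15 - 12) = -7 - 27 = -34)
-702*p(8, (-9 + 12)*(18 + 14)) = -702*(-34) = 23868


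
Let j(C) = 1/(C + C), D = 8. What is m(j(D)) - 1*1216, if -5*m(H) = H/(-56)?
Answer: -5447679/4480 ≈ -1216.0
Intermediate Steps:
j(C) = 1/(2*C)
m(H) = H/280 (m(H) = -H/(5*(-56)) = -H*(-1)/(5*56) = -(-1)*H/280 = H/280)
m(j(D)) - 1*1216 = ((½)/8)/280 - 1*1216 = ((½)*(⅛))/280 - 1216 = (1/280)*(1/16) - 1216 = 1/4480 - 1216 = -5447679/4480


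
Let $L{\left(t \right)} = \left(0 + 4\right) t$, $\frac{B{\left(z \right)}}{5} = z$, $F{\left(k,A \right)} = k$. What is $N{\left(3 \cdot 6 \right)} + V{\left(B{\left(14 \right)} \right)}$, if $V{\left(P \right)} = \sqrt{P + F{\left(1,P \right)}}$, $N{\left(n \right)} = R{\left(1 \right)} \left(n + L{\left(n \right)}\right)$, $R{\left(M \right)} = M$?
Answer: $90 + \sqrt{71} \approx 98.426$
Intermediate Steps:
$B{\left(z \right)} = 5 z$
$L{\left(t \right)} = 4 t$
$N{\left(n \right)} = 5 n$ ($N{\left(n \right)} = 1 \left(n + 4 n\right) = 1 \cdot 5 n = 5 n$)
$V{\left(P \right)} = \sqrt{1 + P}$ ($V{\left(P \right)} = \sqrt{P + 1} = \sqrt{1 + P}$)
$N{\left(3 \cdot 6 \right)} + V{\left(B{\left(14 \right)} \right)} = 5 \cdot 3 \cdot 6 + \sqrt{1 + 5 \cdot 14} = 5 \cdot 18 + \sqrt{1 + 70} = 90 + \sqrt{71}$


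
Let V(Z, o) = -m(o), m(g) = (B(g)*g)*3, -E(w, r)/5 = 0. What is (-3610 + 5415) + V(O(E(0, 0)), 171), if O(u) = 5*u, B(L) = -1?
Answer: 2318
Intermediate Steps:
E(w, r) = 0 (E(w, r) = -5*0 = 0)
m(g) = -3*g (m(g) = -g*3 = -3*g)
V(Z, o) = 3*o (V(Z, o) = -(-3)*o = 3*o)
(-3610 + 5415) + V(O(E(0, 0)), 171) = (-3610 + 5415) + 3*171 = 1805 + 513 = 2318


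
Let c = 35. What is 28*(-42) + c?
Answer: -1141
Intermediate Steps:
28*(-42) + c = 28*(-42) + 35 = -1176 + 35 = -1141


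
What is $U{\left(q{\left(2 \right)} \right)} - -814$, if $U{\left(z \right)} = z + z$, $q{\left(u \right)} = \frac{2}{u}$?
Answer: $816$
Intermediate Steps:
$U{\left(z \right)} = 2 z$
$U{\left(q{\left(2 \right)} \right)} - -814 = 2 \cdot \frac{2}{2} - -814 = 2 \cdot 2 \cdot \frac{1}{2} + 814 = 2 \cdot 1 + 814 = 2 + 814 = 816$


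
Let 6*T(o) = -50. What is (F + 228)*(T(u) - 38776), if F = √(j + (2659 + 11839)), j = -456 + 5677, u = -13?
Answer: -8842828 - 116353*√2191 ≈ -1.4289e+7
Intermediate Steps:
T(o) = -25/3 (T(o) = (⅙)*(-50) = -25/3)
j = 5221
F = 3*√2191 (F = √(5221 + (2659 + 11839)) = √(5221 + 14498) = √19719 = 3*√2191 ≈ 140.42)
(F + 228)*(T(u) - 38776) = (3*√2191 + 228)*(-25/3 - 38776) = (228 + 3*√2191)*(-116353/3) = -8842828 - 116353*√2191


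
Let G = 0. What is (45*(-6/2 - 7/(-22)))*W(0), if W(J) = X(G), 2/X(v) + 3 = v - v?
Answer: 885/11 ≈ 80.455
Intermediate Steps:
X(v) = -⅔ (X(v) = 2/(-3 + (v - v)) = 2/(-3 + 0) = 2/(-3) = 2*(-⅓) = -⅔)
W(J) = -⅔
(45*(-6/2 - 7/(-22)))*W(0) = (45*(-6/2 - 7/(-22)))*(-⅔) = (45*(-6*½ - 7*(-1/22)))*(-⅔) = (45*(-3 + 7/22))*(-⅔) = (45*(-59/22))*(-⅔) = -2655/22*(-⅔) = 885/11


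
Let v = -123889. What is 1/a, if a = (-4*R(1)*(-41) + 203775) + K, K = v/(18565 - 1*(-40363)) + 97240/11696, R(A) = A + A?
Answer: 2533904/517193147645 ≈ 4.8993e-6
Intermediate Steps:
R(A) = 2*A
K = 15739533/2533904 (K = -123889/(18565 - 1*(-40363)) + 97240/11696 = -123889/(18565 + 40363) + 97240*(1/11696) = -123889/58928 + 715/86 = 15739533/2533904 ≈ 6.2116)
a = 517193147645/2533904 (a = (-8*(-41) + 203775) + 15739533/2533904 = (328 + 203775) + 15739533/2533904 = 204103 + 15739533/2533904 = 517193147645/2533904 ≈ 2.0411e+5)
1/a = 1/(517193147645/2533904) = 2533904/517193147645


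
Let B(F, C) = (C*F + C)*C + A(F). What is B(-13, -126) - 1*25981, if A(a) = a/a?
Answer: -216492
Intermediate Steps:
A(a) = 1
B(F, C) = 1 + C*(C + C*F) (B(F, C) = (C*F + C)*C + 1 = (C + C*F)*C + 1 = C*(C + C*F) + 1 = 1 + C*(C + C*F))
B(-13, -126) - 1*25981 = (1 + (-126)² - 13*(-126)²) - 1*25981 = (1 + 15876 - 13*15876) - 25981 = (1 + 15876 - 206388) - 25981 = -190511 - 25981 = -216492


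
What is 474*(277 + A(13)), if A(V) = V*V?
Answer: 211404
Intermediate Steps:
A(V) = V²
474*(277 + A(13)) = 474*(277 + 13²) = 474*(277 + 169) = 474*446 = 211404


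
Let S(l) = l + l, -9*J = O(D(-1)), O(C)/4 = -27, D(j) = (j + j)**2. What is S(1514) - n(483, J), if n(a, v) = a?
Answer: 2545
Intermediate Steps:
D(j) = 4*j**2 (D(j) = (2*j)**2 = 4*j**2)
O(C) = -108 (O(C) = 4*(-27) = -108)
J = 12 (J = -1/9*(-108) = 12)
S(l) = 2*l
S(1514) - n(483, J) = 2*1514 - 1*483 = 3028 - 483 = 2545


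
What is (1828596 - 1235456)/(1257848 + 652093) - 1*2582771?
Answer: -4932939633371/1909941 ≈ -2.5828e+6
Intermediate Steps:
(1828596 - 1235456)/(1257848 + 652093) - 1*2582771 = 593140/1909941 - 2582771 = -4932939633371/1909941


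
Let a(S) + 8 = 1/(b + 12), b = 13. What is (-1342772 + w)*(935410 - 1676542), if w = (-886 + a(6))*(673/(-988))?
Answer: 6142395945744009/6175 ≈ 9.9472e+11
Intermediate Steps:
a(S) = -199/25 (a(S) = -8 + 1/(13 + 12) = -8 + 1/25 = -199/25)
w = 15040877/24700 (w = (-886 - 199/25)*(673/(-988)) = -15040877*(-1)/(25*988) = -22349/25*(-673/988) = 15040877/24700 ≈ 608.94)
(-1342772 + w)*(935410 - 1676542) = (-1342772 + 15040877/24700)*(935410 - 1676542) = -33151427523/24700*(-741132) = 6142395945744009/6175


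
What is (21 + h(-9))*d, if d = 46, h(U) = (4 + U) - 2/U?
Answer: 6716/9 ≈ 746.22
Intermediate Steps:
h(U) = 4 + U - 2/U
(21 + h(-9))*d = (21 + (4 - 9 - 2/(-9)))*46 = (21 + (4 - 9 - 2*(-⅑)))*46 = (21 + (4 - 9 + 2/9))*46 = (21 - 43/9)*46 = (146/9)*46 = 6716/9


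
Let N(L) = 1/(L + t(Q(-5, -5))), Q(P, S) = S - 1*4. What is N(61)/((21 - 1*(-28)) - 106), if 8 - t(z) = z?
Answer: -1/4446 ≈ -0.00022492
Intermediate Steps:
Q(P, S) = -4 + S (Q(P, S) = S - 4 = -4 + S)
t(z) = 8 - z
N(L) = 1/(17 + L) (N(L) = 1/(L + (8 - (-4 - 5))) = 1/(L + (8 - 1*(-9))) = 1/(L + (8 + 9)) = 1/(L + 17) = 1/(17 + L))
N(61)/((21 - 1*(-28)) - 106) = 1/(((21 - 1*(-28)) - 106)*(17 + 61)) = 1/(((21 + 28) - 106)*78) = (1/78)/(49 - 106) = (1/78)/(-57) = -1/57*1/78 = -1/4446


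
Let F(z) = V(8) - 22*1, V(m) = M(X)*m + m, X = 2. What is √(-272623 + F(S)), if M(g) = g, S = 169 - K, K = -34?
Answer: I*√272621 ≈ 522.13*I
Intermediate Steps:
S = 203 (S = 169 - 1*(-34) = 169 + 34 = 203)
V(m) = 3*m (V(m) = 2*m + m = 3*m)
F(z) = 2 (F(z) = 3*8 - 22*1 = 24 - 22 = 2)
√(-272623 + F(S)) = √(-272623 + 2) = √(-272621) = I*√272621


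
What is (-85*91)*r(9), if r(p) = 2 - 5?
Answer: 23205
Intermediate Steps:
r(p) = -3
(-85*91)*r(9) = -85*91*(-3) = -7735*(-3) = 23205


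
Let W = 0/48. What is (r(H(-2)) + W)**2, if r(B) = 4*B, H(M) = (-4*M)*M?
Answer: 4096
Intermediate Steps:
W = 0 (W = 0*(1/48) = 0)
H(M) = -4*M**2
(r(H(-2)) + W)**2 = (4*(-4*(-2)**2) + 0)**2 = (4*(-4*4) + 0)**2 = (4*(-16) + 0)**2 = (-64 + 0)**2 = (-64)**2 = 4096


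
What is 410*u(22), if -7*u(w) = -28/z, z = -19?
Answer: -1640/19 ≈ -86.316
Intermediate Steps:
u(w) = -4/19 (u(w) = -(-4)/(-19) = -(-4)*(-1)/19 = -⅐*28/19 = -4/19)
410*u(22) = 410*(-4/19) = -1640/19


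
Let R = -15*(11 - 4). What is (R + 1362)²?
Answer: 1580049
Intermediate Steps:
R = -105 (R = -15*7 = -105)
(R + 1362)² = (-105 + 1362)² = 1257² = 1580049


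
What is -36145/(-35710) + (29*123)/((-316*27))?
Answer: 6033719/10155924 ≈ 0.59411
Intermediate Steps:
-36145/(-35710) + (29*123)/((-316*27)) = -36145*(-1/35710) + 3567/(-8532) = 7229/7142 + 3567*(-1/8532) = 7229/7142 - 1189/2844 = 6033719/10155924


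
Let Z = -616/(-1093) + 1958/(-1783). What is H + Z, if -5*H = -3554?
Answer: 6920893896/9744095 ≈ 710.27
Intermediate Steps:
H = 3554/5 (H = -1/5*(-3554) = 3554/5 ≈ 710.80)
Z = -1041766/1948819 (Z = -616*(-1/1093) + 1958*(-1/1783) = 616/1093 - 1958/1783 = -1041766/1948819 ≈ -0.53456)
H + Z = 3554/5 - 1041766/1948819 = 6920893896/9744095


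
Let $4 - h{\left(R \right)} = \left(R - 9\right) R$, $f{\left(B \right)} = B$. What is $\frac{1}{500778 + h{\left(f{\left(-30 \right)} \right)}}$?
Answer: $\frac{1}{499612} \approx 2.0016 \cdot 10^{-6}$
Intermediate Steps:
$h{\left(R \right)} = 4 - R \left(-9 + R\right)$ ($h{\left(R \right)} = 4 - \left(R - 9\right) R = 4 - \left(-9 + R\right) R = 4 - R \left(-9 + R\right)$)
$\frac{1}{500778 + h{\left(f{\left(-30 \right)} \right)}} = \frac{1}{500778 + \left(4 - \left(-30\right)^{2} + 9 \left(-30\right)\right)} = \frac{1}{500778 - 1166} = \frac{1}{499612}$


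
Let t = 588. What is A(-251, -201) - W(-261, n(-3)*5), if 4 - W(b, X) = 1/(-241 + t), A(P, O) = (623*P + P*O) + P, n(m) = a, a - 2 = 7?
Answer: -36843418/347 ≈ -1.0618e+5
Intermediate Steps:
a = 9 (a = 2 + 7 = 9)
n(m) = 9
A(P, O) = 624*P + O*P (A(P, O) = (623*P + O*P) + P = 624*P + O*P)
W(b, X) = 1387/347 (W(b, X) = 4 - 1/(-241 + 588) = 4 - 1/347 = 1387/347)
A(-251, -201) - W(-261, n(-3)*5) = -251*(624 - 201) - 1*1387/347 = -251*423 - 1387/347 = -106173 - 1387/347 = -36843418/347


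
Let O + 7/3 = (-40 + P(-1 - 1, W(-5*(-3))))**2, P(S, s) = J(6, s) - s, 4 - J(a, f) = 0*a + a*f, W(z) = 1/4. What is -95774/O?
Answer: -4597152/68291 ≈ -67.317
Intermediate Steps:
W(z) = 1/4
J(a, f) = 4 - a*f (J(a, f) = 4 - (0*a + a*f) = 4 - (0 + a*f) = 4 - a*f)
P(S, s) = 4 - 7*s (P(S, s) = (4 - 1*6*s) - s = (4 - 6*s) - s = 4 - 7*s)
O = 68291/48 (O = -7/3 + (-40 + (4 - 7*1/4))**2 = -7/3 + (-40 + (4 - 7/4))**2 = -7/3 + (-40 + 9/4)**2 = -7/3 + (-151/4)**2 = -7/3 + 22801/16 = 68291/48 ≈ 1422.7)
-95774/O = -95774/68291/48 = -95774*48/68291 = -4597152/68291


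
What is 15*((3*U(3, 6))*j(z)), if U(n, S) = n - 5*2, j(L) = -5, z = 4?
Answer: 1575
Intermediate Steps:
U(n, S) = -10 + n (U(n, S) = n - 10 = -10 + n)
15*((3*U(3, 6))*j(z)) = 15*((3*(-10 + 3))*(-5)) = 15*((3*(-7))*(-5)) = 15*(-21*(-5)) = 15*105 = 1575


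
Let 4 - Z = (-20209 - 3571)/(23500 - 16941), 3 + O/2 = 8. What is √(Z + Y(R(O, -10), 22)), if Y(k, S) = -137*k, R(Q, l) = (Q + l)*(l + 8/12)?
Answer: 4*√20503434/6559 ≈ 2.7614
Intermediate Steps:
O = 10 (O = -6 + 2*8 = -6 + 16 = 10)
R(Q, l) = (⅔ + l)*(Q + l) (R(Q, l) = (Q + l)*(l + 8*(1/12)) = (Q + l)*(l + ⅔) = (Q + l)*(⅔ + l) = (⅔ + l)*(Q + l))
Z = 50016/6559 (Z = 4 - (-20209 - 3571)/(23500 - 16941) = 4 - (-23780)/6559 = 4 - 1*(-23780/6559) = 4 + 23780/6559 = 50016/6559 ≈ 7.6255)
√(Z + Y(R(O, -10), 22)) = √(50016/6559 - 137*((-10)² + (⅔)*10 + (⅔)*(-10) + 10*(-10))) = √(50016/6559 - 137*(100 + 20/3 - 20/3 - 100)) = √(50016/6559 - 137*0) = √(50016/6559 + 0) = √(50016/6559) = 4*√20503434/6559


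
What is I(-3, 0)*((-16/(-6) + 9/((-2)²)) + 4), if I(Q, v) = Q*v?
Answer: 0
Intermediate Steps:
I(-3, 0)*((-16/(-6) + 9/((-2)²)) + 4) = (-3*0)*((-16/(-6) + 9/((-2)²)) + 4) = 0*((-16*(-⅙) + 9/4) + 4) = 0*((8/3 + 9*(¼)) + 4) = 0*((8/3 + 9/4) + 4) = 0*(59/12 + 4) = 0*(107/12) = 0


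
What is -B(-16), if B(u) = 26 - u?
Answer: -42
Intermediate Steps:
-B(-16) = -(26 - 1*(-16)) = -(26 + 16) = -1*42 = -42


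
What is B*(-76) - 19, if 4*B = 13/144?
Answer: -2983/144 ≈ -20.715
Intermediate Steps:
B = 13/576 (B = (13/144)/4 = (13*(1/144))/4 = (¼)*(13/144) = 13/576 ≈ 0.022569)
B*(-76) - 19 = (13/576)*(-76) - 19 = -247/144 - 19 = -2983/144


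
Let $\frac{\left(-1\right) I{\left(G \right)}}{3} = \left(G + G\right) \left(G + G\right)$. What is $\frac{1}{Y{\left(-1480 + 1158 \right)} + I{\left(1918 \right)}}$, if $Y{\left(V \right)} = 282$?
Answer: $- \frac{1}{44144406} \approx -2.2653 \cdot 10^{-8}$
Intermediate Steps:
$I{\left(G \right)} = - 12 G^{2}$ ($I{\left(G \right)} = - 3 \left(G + G\right) \left(G + G\right) = - 3 \cdot 2 G 2 G = - 3 \cdot 4 G^{2} = - 12 G^{2}$)
$\frac{1}{Y{\left(-1480 + 1158 \right)} + I{\left(1918 \right)}} = \frac{1}{282 - 12 \cdot 1918^{2}} = \frac{1}{282 - 44144688} = \frac{1}{-44144406} = - \frac{1}{44144406}$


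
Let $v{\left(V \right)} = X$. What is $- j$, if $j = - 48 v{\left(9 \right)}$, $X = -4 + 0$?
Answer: $-192$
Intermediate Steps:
$X = -4$
$v{\left(V \right)} = -4$
$j = 192$ ($j = \left(-48\right) \left(-4\right) = 192$)
$- j = \left(-1\right) 192 = -192$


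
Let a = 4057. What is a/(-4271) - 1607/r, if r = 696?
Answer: -9687169/2972616 ≈ -3.2588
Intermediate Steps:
a/(-4271) - 1607/r = 4057/(-4271) - 1607/696 = 4057*(-1/4271) - 1607*1/696 = -4057/4271 - 1607/696 = -9687169/2972616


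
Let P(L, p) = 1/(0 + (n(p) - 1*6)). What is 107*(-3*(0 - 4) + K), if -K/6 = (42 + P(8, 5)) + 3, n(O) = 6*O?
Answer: -110531/4 ≈ -27633.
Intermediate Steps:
P(L, p) = 1/(-6 + 6*p) (P(L, p) = 1/(0 + (6*p - 1*6)) = 1/(0 + (6*p - 6)) = 1/(0 + (-6 + 6*p)) = 1/(-6 + 6*p))
K = -1081/4 (K = -6*((42 + 1/(6*(-1 + 5))) + 3) = -6*((42 + (⅙)/4) + 3) = -6*((42 + (⅙)*(¼)) + 3) = -6*((42 + 1/24) + 3) = -6*(1009/24 + 3) = -6*1081/24 = -1081/4 ≈ -270.25)
107*(-3*(0 - 4) + K) = 107*(-3*(0 - 4) - 1081/4) = 107*(-3*(-4) - 1081/4) = 107*(12 - 1081/4) = 107*(-1033/4) = -110531/4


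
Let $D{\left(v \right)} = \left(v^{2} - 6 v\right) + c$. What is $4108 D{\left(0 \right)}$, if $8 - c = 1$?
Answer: $28756$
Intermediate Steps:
$c = 7$ ($c = 8 - 1 = 7$)
$D{\left(v \right)} = 7 + v^{2} - 6 v$ ($D{\left(v \right)} = \left(v^{2} - 6 v\right) + 7 = 7 + v^{2} - 6 v$)
$4108 D{\left(0 \right)} = 4108 \left(7 + 0^{2} - 0\right) = 4108 \left(7 + 0 + 0\right) = 4108 \cdot 7 = 28756$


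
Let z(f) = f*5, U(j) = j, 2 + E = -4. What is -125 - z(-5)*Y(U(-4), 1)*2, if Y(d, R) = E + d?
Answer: -625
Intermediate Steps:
E = -6 (E = -2 - 4 = -6)
Y(d, R) = -6 + d
z(f) = 5*f
-125 - z(-5)*Y(U(-4), 1)*2 = -125 - (5*(-5))*(-6 - 4)*2 = -125 - (-25*(-10))*2 = -125 - 250*2 = -125 - 1*500 = -125 - 500 = -625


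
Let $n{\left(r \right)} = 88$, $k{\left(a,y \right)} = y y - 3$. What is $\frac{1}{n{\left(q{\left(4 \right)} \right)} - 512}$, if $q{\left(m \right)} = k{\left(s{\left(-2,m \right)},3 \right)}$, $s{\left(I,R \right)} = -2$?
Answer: $- \frac{1}{424} \approx -0.0023585$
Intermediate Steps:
$k{\left(a,y \right)} = -3 + y^{2}$ ($k{\left(a,y \right)} = y^{2} - 3 = -3 + y^{2}$)
$q{\left(m \right)} = 6$ ($q{\left(m \right)} = -3 + 3^{2} = -3 + 9 = 6$)
$\frac{1}{n{\left(q{\left(4 \right)} \right)} - 512} = \frac{1}{88 - 512} = \frac{1}{-424} = - \frac{1}{424}$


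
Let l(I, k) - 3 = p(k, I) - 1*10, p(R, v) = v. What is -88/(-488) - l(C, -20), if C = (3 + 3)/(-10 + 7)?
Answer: 560/61 ≈ 9.1803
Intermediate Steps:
C = -2 (C = 6/(-3) = 6*(-1/3) = -2)
l(I, k) = -7 + I (l(I, k) = 3 + (I - 1*10) = 3 + (I - 10) = 3 + (-10 + I) = -7 + I)
-88/(-488) - l(C, -20) = -88/(-488) - (-7 - 2) = -88*(-1/488) - 1*(-9) = 11/61 + 9 = 560/61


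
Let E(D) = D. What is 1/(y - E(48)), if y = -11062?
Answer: -1/11110 ≈ -9.0009e-5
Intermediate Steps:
1/(y - E(48)) = 1/(-11062 - 1*48) = 1/(-11062 - 48) = 1/(-11110) = -1/11110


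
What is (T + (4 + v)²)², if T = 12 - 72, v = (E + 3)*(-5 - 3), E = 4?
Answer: 6990736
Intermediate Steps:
v = -56 (v = (4 + 3)*(-5 - 3) = 7*(-8) = -56)
T = -60
(T + (4 + v)²)² = (-60 + (4 - 56)²)² = (-60 + (-52)²)² = (-60 + 2704)² = 2644² = 6990736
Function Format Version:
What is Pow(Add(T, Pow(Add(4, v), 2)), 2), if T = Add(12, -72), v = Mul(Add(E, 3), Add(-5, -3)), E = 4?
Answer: 6990736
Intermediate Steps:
v = -56 (v = Mul(Add(4, 3), Add(-5, -3)) = Mul(7, -8) = -56)
T = -60
Pow(Add(T, Pow(Add(4, v), 2)), 2) = Pow(Add(-60, Pow(Add(4, -56), 2)), 2) = Pow(Add(-60, Pow(-52, 2)), 2) = Pow(Add(-60, 2704), 2) = Pow(2644, 2) = 6990736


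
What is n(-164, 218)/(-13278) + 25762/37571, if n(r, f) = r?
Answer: 174114740/249433869 ≈ 0.69804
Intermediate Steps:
n(-164, 218)/(-13278) + 25762/37571 = -164/(-13278) + 25762/37571 = -164*(-1/13278) + 25762*(1/37571) = 82/6639 + 25762/37571 = 174114740/249433869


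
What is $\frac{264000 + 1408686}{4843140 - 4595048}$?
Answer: $\frac{836343}{124046} \approx 6.7422$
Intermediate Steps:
$\frac{264000 + 1408686}{4843140 - 4595048} = \frac{1672686}{248092} = 1672686 \cdot \frac{1}{248092} = \frac{836343}{124046}$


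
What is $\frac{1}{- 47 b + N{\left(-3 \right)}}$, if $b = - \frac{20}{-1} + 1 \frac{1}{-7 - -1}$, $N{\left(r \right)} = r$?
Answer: $- \frac{6}{5611} \approx -0.0010693$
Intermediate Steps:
$b = \frac{119}{6}$ ($b = \left(-20\right) \left(-1\right) + 1 \frac{1}{-7 + 1} = 20 + 1 \frac{1}{-6} = 20 + 1 \left(- \frac{1}{6}\right) = 20 - \frac{1}{6} = \frac{119}{6} \approx 19.833$)
$\frac{1}{- 47 b + N{\left(-3 \right)}} = \frac{1}{\left(-47\right) \frac{119}{6} - 3} = \frac{1}{- \frac{5593}{6} - 3} = \frac{1}{- \frac{5611}{6}} = - \frac{6}{5611}$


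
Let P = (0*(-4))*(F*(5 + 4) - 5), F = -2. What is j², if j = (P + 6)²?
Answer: 1296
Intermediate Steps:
P = 0 (P = (0*(-4))*(-2*(5 + 4) - 5) = 0*(-2*9 - 5) = 0*(-18 - 5) = 0*(-23) = 0)
j = 36 (j = (0 + 6)² = 6² = 36)
j² = 36² = 1296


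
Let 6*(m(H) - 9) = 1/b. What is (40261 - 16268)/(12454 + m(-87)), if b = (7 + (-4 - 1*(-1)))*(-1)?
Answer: 575832/299111 ≈ 1.9251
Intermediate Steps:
b = -4 (b = (7 + (-4 + 1))*(-1) = (7 - 3)*(-1) = 4*(-1) = -4)
m(H) = 215/24 (m(H) = 9 + (⅙)/(-4) = 9 + (⅙)*(-¼) = 9 - 1/24 = 215/24)
(40261 - 16268)/(12454 + m(-87)) = (40261 - 16268)/(12454 + 215/24) = 23993/(299111/24) = 23993*(24/299111) = 575832/299111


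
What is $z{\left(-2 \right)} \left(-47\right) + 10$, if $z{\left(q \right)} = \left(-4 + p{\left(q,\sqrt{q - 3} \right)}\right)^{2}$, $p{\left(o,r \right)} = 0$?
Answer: $-742$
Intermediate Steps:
$z{\left(q \right)} = 16$ ($z{\left(q \right)} = \left(-4 + 0\right)^{2} = \left(-4\right)^{2} = 16$)
$z{\left(-2 \right)} \left(-47\right) + 10 = 16 \left(-47\right) + 10 = -752 + 10 = -742$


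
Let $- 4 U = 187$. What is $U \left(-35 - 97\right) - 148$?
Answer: $6023$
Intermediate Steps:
$U = - \frac{187}{4}$ ($U = \left(- \frac{1}{4}\right) 187 = - \frac{187}{4} \approx -46.75$)
$U \left(-35 - 97\right) - 148 = - \frac{187 \left(-35 - 97\right)}{4} - 148 = \left(- \frac{187}{4}\right) \left(-132\right) - 148 = 6171 - 148 = 6023$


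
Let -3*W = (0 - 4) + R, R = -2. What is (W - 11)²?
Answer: 81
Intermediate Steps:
W = 2 (W = -((0 - 4) - 2)/3 = -(-4 - 2)/3 = -⅓*(-6) = 2)
(W - 11)² = (2 - 11)² = (-9)² = 81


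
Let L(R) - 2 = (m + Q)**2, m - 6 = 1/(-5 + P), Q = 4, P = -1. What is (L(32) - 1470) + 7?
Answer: -49115/36 ≈ -1364.3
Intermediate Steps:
m = 35/6 (m = 6 + 1/(-5 - 1) = 6 + 1/(-6) = 6 - 1/6 = 35/6 ≈ 5.8333)
L(R) = 3553/36 (L(R) = 2 + (35/6 + 4)**2 = 2 + (59/6)**2 = 2 + 3481/36 = 3553/36)
(L(32) - 1470) + 7 = (3553/36 - 1470) + 7 = -49367/36 + 7 = -49115/36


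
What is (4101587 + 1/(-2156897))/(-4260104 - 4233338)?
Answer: -4423350347769/9159739784737 ≈ -0.48291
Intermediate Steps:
(4101587 + 1/(-2156897))/(-4260104 - 4233338) = (4101587 - 1/2156897)/(-8493442) = (8846700695538/2156897)*(-1/8493442) = -4423350347769/9159739784737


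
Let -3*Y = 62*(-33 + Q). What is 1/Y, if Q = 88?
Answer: -3/3410 ≈ -0.00087977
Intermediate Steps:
Y = -3410/3 (Y = -62*(-33 + 88)/3 = -62*55/3 = -⅓*3410 = -3410/3 ≈ -1136.7)
1/Y = 1/(-3410/3) = -3/3410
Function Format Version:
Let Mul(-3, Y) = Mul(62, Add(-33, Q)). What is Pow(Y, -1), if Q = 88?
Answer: Rational(-3, 3410) ≈ -0.00087977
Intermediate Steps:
Y = Rational(-3410, 3) (Y = Mul(Rational(-1, 3), Mul(62, Add(-33, 88))) = Mul(Rational(-1, 3), Mul(62, 55)) = Mul(Rational(-1, 3), 3410) = Rational(-3410, 3) ≈ -1136.7)
Pow(Y, -1) = Pow(Rational(-3410, 3), -1) = Rational(-3, 3410)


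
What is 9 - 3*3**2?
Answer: -18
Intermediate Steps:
9 - 3*3**2 = 9 - 3*9 = 9 - 27 = -18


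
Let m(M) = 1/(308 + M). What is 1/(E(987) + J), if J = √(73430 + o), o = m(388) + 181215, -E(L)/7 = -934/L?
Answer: -30553008/1174320180875 + 13254*√30838528254/1174320180875 ≈ 0.0019560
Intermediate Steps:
E(L) = 6538/L (E(L) = -(-6538)/L = 6538/L)
o = 126125641/696 (o = 1/(308 + 388) + 181215 = 1/696 + 181215 = 126125641/696 ≈ 1.8122e+5)
J = √30838528254/348 (J = √(73430 + 126125641/696) = √(177232921/696) = √30838528254/348 ≈ 504.62)
1/(E(987) + J) = 1/(6538/987 + √30838528254/348) = 1/(6538*(1/987) + √30838528254/348) = 1/(934/141 + √30838528254/348)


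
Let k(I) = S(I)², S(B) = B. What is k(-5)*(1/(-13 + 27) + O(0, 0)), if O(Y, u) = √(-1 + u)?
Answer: 25/14 + 25*I ≈ 1.7857 + 25.0*I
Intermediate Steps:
k(I) = I²
k(-5)*(1/(-13 + 27) + O(0, 0)) = (-5)²*(1/(-13 + 27) + √(-1 + 0)) = 25*(1/14 + √(-1)) = 25*(1/14 + I) = 25/14 + 25*I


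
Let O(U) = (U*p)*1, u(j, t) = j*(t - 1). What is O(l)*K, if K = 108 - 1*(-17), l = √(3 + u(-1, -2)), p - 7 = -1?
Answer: 750*√6 ≈ 1837.1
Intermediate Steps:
p = 6 (p = 7 - 1 = 6)
u(j, t) = j*(-1 + t)
l = √6 (l = √(3 - (-1 - 2)) = √(3 - 1*(-3)) = √(3 + 3) = √6 ≈ 2.4495)
O(U) = 6*U (O(U) = (U*6)*1 = (6*U)*1 = 6*U)
K = 125 (K = 108 + 17 = 125)
O(l)*K = (6*√6)*125 = 750*√6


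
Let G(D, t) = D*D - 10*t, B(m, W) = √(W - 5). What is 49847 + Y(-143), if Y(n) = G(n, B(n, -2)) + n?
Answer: 70153 - 10*I*√7 ≈ 70153.0 - 26.458*I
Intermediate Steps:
B(m, W) = √(-5 + W)
G(D, t) = D² - 10*t
Y(n) = n + n² - 10*I*√7 (Y(n) = (n² - 10*√(-5 - 2)) + n = (n² - 10*I*√7) + n = n + n² - 10*I*√7)
49847 + Y(-143) = 49847 + (-143 + (-143)² - 10*I*√7) = 49847 + (-143 + 20449 - 10*I*√7) = 49847 + (20306 - 10*I*√7) = 70153 - 10*I*√7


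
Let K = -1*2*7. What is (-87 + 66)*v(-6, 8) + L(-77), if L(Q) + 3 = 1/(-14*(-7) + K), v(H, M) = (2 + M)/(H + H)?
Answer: 1219/84 ≈ 14.512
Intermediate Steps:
K = -14 (K = -2*7 = -14)
v(H, M) = (2 + M)/(2*H) (v(H, M) = (2 + M)/((2*H)) = (2 + M)*(1/(2*H)) = (2 + M)/(2*H))
L(Q) = -251/84 (L(Q) = -3 + 1/(-14*(-7) - 14) = -3 + 1/(98 - 14) = -3 + 1/84 = -251/84)
(-87 + 66)*v(-6, 8) + L(-77) = (-87 + 66)*((½)*(2 + 8)/(-6)) - 251/84 = -21*(-1)*10/(2*6) - 251/84 = -21*(-⅚) - 251/84 = 35/2 - 251/84 = 1219/84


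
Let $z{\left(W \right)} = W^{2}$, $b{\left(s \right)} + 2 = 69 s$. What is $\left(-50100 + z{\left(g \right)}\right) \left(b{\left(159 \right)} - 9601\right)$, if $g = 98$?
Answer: $-55398528$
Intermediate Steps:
$b{\left(s \right)} = -2 + 69 s$
$\left(-50100 + z{\left(g \right)}\right) \left(b{\left(159 \right)} - 9601\right) = \left(-50100 + 98^{2}\right) \left(\left(-2 + 69 \cdot 159\right) - 9601\right) = \left(-50100 + 9604\right) \left(\left(-2 + 10971\right) - 9601\right) = - 40496 \left(10969 - 9601\right) = \left(-40496\right) 1368 = -55398528$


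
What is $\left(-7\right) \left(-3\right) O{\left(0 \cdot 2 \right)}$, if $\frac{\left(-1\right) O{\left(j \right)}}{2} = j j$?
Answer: $0$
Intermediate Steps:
$O{\left(j \right)} = - 2 j^{2}$ ($O{\left(j \right)} = - 2 j j = - 2 j^{2}$)
$\left(-7\right) \left(-3\right) O{\left(0 \cdot 2 \right)} = \left(-7\right) \left(-3\right) \left(- 2 \left(0 \cdot 2\right)^{2}\right) = 21 \left(- 2 \cdot 0^{2}\right) = 21 \left(\left(-2\right) 0\right) = 21 \cdot 0 = 0$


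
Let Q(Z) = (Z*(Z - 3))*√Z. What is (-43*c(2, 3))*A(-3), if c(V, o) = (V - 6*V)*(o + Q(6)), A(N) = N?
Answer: -3870 - 23220*√6 ≈ -60747.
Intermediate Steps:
Q(Z) = Z^(3/2)*(-3 + Z) (Q(Z) = (Z*(-3 + Z))*√Z = Z^(3/2)*(-3 + Z))
c(V, o) = -5*V*(o + 18*√6) (c(V, o) = (V - 6*V)*(o + 6^(3/2)*(-3 + 6)) = (-5*V)*(o + (6*√6)*3) = (-5*V)*(o + 18*√6) = -5*V*(o + 18*√6))
(-43*c(2, 3))*A(-3) = -(-215)*2*(3 + 18*√6)*(-3) = -43*(-30 - 180*√6)*(-3) = (1290 + 7740*√6)*(-3) = -3870 - 23220*√6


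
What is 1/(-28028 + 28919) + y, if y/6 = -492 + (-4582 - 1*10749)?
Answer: -84589757/891 ≈ -94938.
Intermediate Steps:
y = -94938 (y = 6*(-492 + (-4582 - 1*10749)) = 6*(-492 + (-4582 - 10749)) = 6*(-492 - 15331) = 6*(-15823) = -94938)
1/(-28028 + 28919) + y = 1/(-28028 + 28919) - 94938 = 1/891 - 94938 = -84589757/891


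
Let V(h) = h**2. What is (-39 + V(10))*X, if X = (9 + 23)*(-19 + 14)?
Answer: -9760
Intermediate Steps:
X = -160 (X = 32*(-5) = -160)
(-39 + V(10))*X = (-39 + 10**2)*(-160) = (-39 + 100)*(-160) = 61*(-160) = -9760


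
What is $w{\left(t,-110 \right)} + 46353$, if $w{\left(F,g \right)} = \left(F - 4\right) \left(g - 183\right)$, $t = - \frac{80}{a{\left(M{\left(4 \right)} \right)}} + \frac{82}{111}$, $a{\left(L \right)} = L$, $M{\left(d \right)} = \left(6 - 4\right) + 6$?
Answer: $\frac{5576479}{111} \approx 50239.0$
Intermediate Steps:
$M{\left(d \right)} = 8$ ($M{\left(d \right)} = 2 + 6 = 8$)
$t = - \frac{1028}{111}$ ($t = - \frac{80}{8} + \frac{82}{111} = \left(-80\right) \frac{1}{8} + 82 \cdot \frac{1}{111} = -10 + \frac{82}{111} = - \frac{1028}{111} \approx -9.2613$)
$w{\left(F,g \right)} = \left(-183 + g\right) \left(-4 + F\right)$ ($w{\left(F,g \right)} = \left(F - 4\right) \left(-183 + g\right) = \left(-4 + F\right) \left(-183 + g\right) = \left(-183 + g\right) \left(-4 + F\right)$)
$w{\left(t,-110 \right)} + 46353 = \left(732 - - \frac{62708}{37} - -440 - - \frac{113080}{111}\right) + 46353 = \left(732 + \frac{62708}{37} + 440 + \frac{113080}{111}\right) + 46353 = \frac{431296}{111} + 46353 = \frac{5576479}{111}$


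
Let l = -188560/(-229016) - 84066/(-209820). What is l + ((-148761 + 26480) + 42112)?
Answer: -80254853430313/1001086190 ≈ -80168.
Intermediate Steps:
l = 1225335797/1001086190 (l = -188560*(-1/229016) - 84066*(-1/209820) = 23570/28627 + 14011/34970 = 1225335797/1001086190 ≈ 1.2240)
l + ((-148761 + 26480) + 42112) = 1225335797/1001086190 + ((-148761 + 26480) + 42112) = 1225335797/1001086190 + (-122281 + 42112) = 1225335797/1001086190 - 80169 = -80254853430313/1001086190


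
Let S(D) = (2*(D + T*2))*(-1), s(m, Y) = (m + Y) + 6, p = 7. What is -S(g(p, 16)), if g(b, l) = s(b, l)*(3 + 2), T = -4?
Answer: 274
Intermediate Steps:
s(m, Y) = 6 + Y + m (s(m, Y) = (Y + m) + 6 = 6 + Y + m)
g(b, l) = 30 + 5*b + 5*l (g(b, l) = (6 + l + b)*(3 + 2) = (6 + b + l)*5 = 30 + 5*b + 5*l)
S(D) = 16 - 2*D (S(D) = (2*(D - 4*2))*(-1) = (2*(D - 8))*(-1) = (2*(-8 + D))*(-1) = (-16 + 2*D)*(-1) = 16 - 2*D)
-S(g(p, 16)) = -(16 - 2*(30 + 5*7 + 5*16)) = -(16 - 2*(30 + 35 + 80)) = -(16 - 2*145) = -(16 - 290) = -1*(-274) = 274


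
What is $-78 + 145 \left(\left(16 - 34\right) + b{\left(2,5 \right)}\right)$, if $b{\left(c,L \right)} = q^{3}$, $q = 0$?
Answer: $-2688$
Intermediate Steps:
$b{\left(c,L \right)} = 0$ ($b{\left(c,L \right)} = 0^{3} = 0$)
$-78 + 145 \left(\left(16 - 34\right) + b{\left(2,5 \right)}\right) = -78 + 145 \left(\left(16 - 34\right) + 0\right) = -78 + 145 \left(-18 + 0\right) = -78 + 145 \left(-18\right) = -78 - 2610 = -2688$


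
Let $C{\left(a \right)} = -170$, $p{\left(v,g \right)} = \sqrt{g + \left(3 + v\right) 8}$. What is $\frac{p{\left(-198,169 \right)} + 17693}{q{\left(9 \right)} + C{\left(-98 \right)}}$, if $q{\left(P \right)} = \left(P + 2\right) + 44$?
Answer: $- \frac{17693}{115} - \frac{i \sqrt{1391}}{115} \approx -153.85 - 0.32431 i$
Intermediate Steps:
$p{\left(v,g \right)} = \sqrt{24 + g + 8 v}$ ($p{\left(v,g \right)} = \sqrt{g + \left(24 + 8 v\right)} = \sqrt{24 + g + 8 v}$)
$q{\left(P \right)} = 46 + P$ ($q{\left(P \right)} = \left(2 + P\right) + 44 = 46 + P$)
$\frac{p{\left(-198,169 \right)} + 17693}{q{\left(9 \right)} + C{\left(-98 \right)}} = \frac{\sqrt{24 + 169 + 8 \left(-198\right)} + 17693}{\left(46 + 9\right) - 170} = \frac{\sqrt{24 + 169 - 1584} + 17693}{55 - 170} = \frac{\sqrt{-1391} + 17693}{-115} = \left(i \sqrt{1391} + 17693\right) \left(- \frac{1}{115}\right) = \left(17693 + i \sqrt{1391}\right) \left(- \frac{1}{115}\right) = - \frac{17693}{115} - \frac{i \sqrt{1391}}{115}$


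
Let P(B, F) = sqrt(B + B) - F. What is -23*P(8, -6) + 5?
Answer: -225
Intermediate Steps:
P(B, F) = -F + sqrt(2)*sqrt(B) (P(B, F) = sqrt(2*B) - F = sqrt(2)*sqrt(B) - F = -F + sqrt(2)*sqrt(B))
-23*P(8, -6) + 5 = -23*(-1*(-6) + sqrt(2)*sqrt(8)) + 5 = -23*(6 + sqrt(2)*(2*sqrt(2))) + 5 = -23*(6 + 4) + 5 = -23*10 + 5 = -230 + 5 = -225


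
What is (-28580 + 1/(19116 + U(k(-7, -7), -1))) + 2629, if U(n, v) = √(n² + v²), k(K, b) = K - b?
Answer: -496105266/19117 ≈ -25951.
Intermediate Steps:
(-28580 + 1/(19116 + U(k(-7, -7), -1))) + 2629 = (-28580 + 1/(19116 + √((-7 - 1*(-7))² + (-1)²))) + 2629 = (-28580 + 1/(19116 + √((-7 + 7)² + 1))) + 2629 = (-28580 + 1/(19116 + √(0² + 1))) + 2629 = (-28580 + 1/(19116 + √(0 + 1))) + 2629 = (-28580 + 1/(19116 + √1)) + 2629 = (-28580 + 1/(19116 + 1)) + 2629 = (-28580 + 1/19117) + 2629 = -546363859/19117 + 2629 = -496105266/19117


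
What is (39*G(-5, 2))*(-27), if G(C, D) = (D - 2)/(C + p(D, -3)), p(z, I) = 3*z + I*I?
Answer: 0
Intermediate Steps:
p(z, I) = I² + 3*z (p(z, I) = 3*z + I² = I² + 3*z)
G(C, D) = (-2 + D)/(9 + C + 3*D) (G(C, D) = (D - 2)/(C + ((-3)² + 3*D)) = (-2 + D)/(C + (9 + 3*D)) = (-2 + D)/(9 + C + 3*D))
(39*G(-5, 2))*(-27) = (39*((-2 + 2)/(9 - 5 + 3*2)))*(-27) = (39*(0/(9 - 5 + 6)))*(-27) = (39*(0/10))*(-27) = (39*((⅒)*0))*(-27) = (39*0)*(-27) = 0*(-27) = 0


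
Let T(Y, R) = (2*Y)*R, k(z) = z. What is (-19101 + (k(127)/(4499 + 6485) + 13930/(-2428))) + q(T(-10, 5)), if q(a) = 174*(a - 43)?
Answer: -293285502795/6667288 ≈ -43989.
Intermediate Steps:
T(Y, R) = 2*R*Y
q(a) = -7482 + 174*a (q(a) = 174*(-43 + a) = -7482 + 174*a)
(-19101 + (k(127)/(4499 + 6485) + 13930/(-2428))) + q(T(-10, 5)) = (-19101 + (127/(4499 + 6485) + 13930/(-2428))) + (-7482 + 174*(2*5*(-10))) = (-19101 + (127/10984 + 13930*(-1/2428))) + (-7482 + 174*(-100)) = (-19101 + (127*(1/10984) - 6965/1214)) + (-7482 - 17400) = (-19101 + (127/10984 - 6965/1214)) - 24882 = (-19101 - 38174691/6667288) - 24882 = -127390042779/6667288 - 24882 = -293285502795/6667288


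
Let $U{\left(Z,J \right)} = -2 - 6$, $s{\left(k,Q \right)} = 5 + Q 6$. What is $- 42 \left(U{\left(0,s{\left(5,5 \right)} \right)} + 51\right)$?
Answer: $-1806$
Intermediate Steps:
$s{\left(k,Q \right)} = 5 + 6 Q$
$U{\left(Z,J \right)} = -8$ ($U{\left(Z,J \right)} = -2 - 6 = -8$)
$- 42 \left(U{\left(0,s{\left(5,5 \right)} \right)} + 51\right) = - 42 \left(-8 + 51\right) = \left(-42\right) 43 = -1806$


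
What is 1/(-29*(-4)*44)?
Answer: 1/5104 ≈ 0.00019592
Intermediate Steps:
1/(-29*(-4)*44) = 1/(116*44) = 1/5104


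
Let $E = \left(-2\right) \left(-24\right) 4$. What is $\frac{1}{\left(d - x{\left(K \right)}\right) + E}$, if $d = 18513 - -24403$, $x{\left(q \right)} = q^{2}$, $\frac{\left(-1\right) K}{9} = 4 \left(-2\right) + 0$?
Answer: $\frac{1}{37924} \approx 2.6369 \cdot 10^{-5}$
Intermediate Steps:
$K = 72$ ($K = - 9 \left(4 \left(-2\right) + 0\right) = - 9 \left(-8 + 0\right) = \left(-9\right) \left(-8\right) = 72$)
$d = 42916$ ($d = 18513 + 24403 = 42916$)
$E = 192$ ($E = 48 \cdot 4 = 192$)
$\frac{1}{\left(d - x{\left(K \right)}\right) + E} = \frac{1}{\left(42916 - 72^{2}\right) + 192} = \frac{1}{\left(42916 - 5184\right) + 192} = \frac{1}{37732 + 192} = \frac{1}{37924}$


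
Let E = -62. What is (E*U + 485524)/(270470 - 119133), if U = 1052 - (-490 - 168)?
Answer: 379504/151337 ≈ 2.5077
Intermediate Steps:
U = 1710 (U = 1052 - 1*(-658) = 1052 + 658 = 1710)
(E*U + 485524)/(270470 - 119133) = (-62*1710 + 485524)/(270470 - 119133) = (-106020 + 485524)/151337 = 379504*(1/151337) = 379504/151337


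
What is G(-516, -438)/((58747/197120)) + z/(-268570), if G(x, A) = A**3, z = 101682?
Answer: -2224234260799338627/7888840895 ≈ -2.8195e+8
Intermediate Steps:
G(-516, -438)/((58747/197120)) + z/(-268570) = (-438)**3/((58747/197120)) + 101682/(-268570) = -84027672/(58747*(1/197120)) + 101682*(-1/268570) = -84027672/58747/197120 - 50841/134285 = -84027672*197120/58747 - 50841/134285 = -16563534704640/58747 - 50841/134285 = -2224234260799338627/7888840895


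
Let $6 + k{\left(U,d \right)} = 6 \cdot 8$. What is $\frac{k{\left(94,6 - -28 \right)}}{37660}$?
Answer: $\frac{3}{2690} \approx 0.0011152$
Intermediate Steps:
$k{\left(U,d \right)} = 42$ ($k{\left(U,d \right)} = -6 + 6 \cdot 8 = -6 + 48 = 42$)
$\frac{k{\left(94,6 - -28 \right)}}{37660} = \frac{42}{37660} = 42 \cdot \frac{1}{37660} = \frac{3}{2690}$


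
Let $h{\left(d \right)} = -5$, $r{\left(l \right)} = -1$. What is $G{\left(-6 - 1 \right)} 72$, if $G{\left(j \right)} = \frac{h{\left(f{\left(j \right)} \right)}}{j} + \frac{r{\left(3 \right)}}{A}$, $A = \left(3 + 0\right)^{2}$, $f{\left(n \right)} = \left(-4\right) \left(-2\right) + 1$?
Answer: $\frac{304}{7} \approx 43.429$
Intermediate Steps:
$f{\left(n \right)} = 9$ ($f{\left(n \right)} = 8 + 1 = 9$)
$A = 9$ ($A = 3^{2} = 9$)
$G{\left(j \right)} = - \frac{1}{9} - \frac{5}{j}$ ($G{\left(j \right)} = - \frac{5}{j} - \frac{1}{9} = - \frac{1}{9} - \frac{5}{j}$)
$G{\left(-6 - 1 \right)} 72 = \frac{-45 - \left(-6 - 1\right)}{9 \left(-6 - 1\right)} 72 = \frac{-45 - -7}{9 \left(-7\right)} 72 = \frac{1}{9} \left(- \frac{1}{7}\right) \left(-45 + 7\right) 72 = \frac{1}{9} \left(- \frac{1}{7}\right) \left(-38\right) 72 = \frac{38}{63} \cdot 72 = \frac{304}{7}$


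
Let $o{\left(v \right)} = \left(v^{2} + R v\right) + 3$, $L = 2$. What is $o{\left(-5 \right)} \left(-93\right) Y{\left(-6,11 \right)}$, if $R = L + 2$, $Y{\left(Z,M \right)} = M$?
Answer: $-8184$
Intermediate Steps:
$R = 4$ ($R = 2 + 2 = 4$)
$o{\left(v \right)} = 3 + v^{2} + 4 v$ ($o{\left(v \right)} = \left(v^{2} + 4 v\right) + 3 = 3 + v^{2} + 4 v$)
$o{\left(-5 \right)} \left(-93\right) Y{\left(-6,11 \right)} = \left(3 + \left(-5\right)^{2} + 4 \left(-5\right)\right) \left(-93\right) 11 = \left(3 + 25 - 20\right) \left(-93\right) 11 = 8 \left(-93\right) 11 = \left(-744\right) 11 = -8184$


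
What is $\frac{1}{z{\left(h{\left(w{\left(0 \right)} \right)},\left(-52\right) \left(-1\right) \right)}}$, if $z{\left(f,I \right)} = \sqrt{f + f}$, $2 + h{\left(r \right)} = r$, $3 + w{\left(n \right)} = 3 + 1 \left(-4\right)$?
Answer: $- \frac{i \sqrt{3}}{6} \approx - 0.28868 i$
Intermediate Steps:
$w{\left(n \right)} = -4$ ($w{\left(n \right)} = -3 + \left(3 + 1 \left(-4\right)\right) = -3 + \left(3 - 4\right) = -3 - 1 = -4$)
$h{\left(r \right)} = -2 + r$
$z{\left(f,I \right)} = \sqrt{2} \sqrt{f}$ ($z{\left(f,I \right)} = \sqrt{2 f} = \sqrt{2} \sqrt{f}$)
$\frac{1}{z{\left(h{\left(w{\left(0 \right)} \right)},\left(-52\right) \left(-1\right) \right)}} = \frac{1}{\sqrt{2} \sqrt{-2 - 4}} = \frac{1}{\sqrt{2} \sqrt{-6}} = \frac{1}{\sqrt{2} i \sqrt{6}} = \frac{1}{2 i \sqrt{3}} = - \frac{i \sqrt{3}}{6}$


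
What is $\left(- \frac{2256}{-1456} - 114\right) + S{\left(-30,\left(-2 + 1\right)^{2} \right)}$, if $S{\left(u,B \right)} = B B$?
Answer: $- \frac{10142}{91} \approx -111.45$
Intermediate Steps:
$S{\left(u,B \right)} = B^{2}$
$\left(- \frac{2256}{-1456} - 114\right) + S{\left(-30,\left(-2 + 1\right)^{2} \right)} = \left(- \frac{2256}{-1456} - 114\right) + \left(\left(-2 + 1\right)^{2}\right)^{2} = \left(\left(-2256\right) \left(- \frac{1}{1456}\right) - 114\right) + \left(\left(-1\right)^{2}\right)^{2} = \left(\frac{141}{91} - 114\right) + 1^{2} = - \frac{10233}{91} + 1 = - \frac{10142}{91}$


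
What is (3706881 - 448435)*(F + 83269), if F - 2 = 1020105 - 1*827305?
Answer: 899562445666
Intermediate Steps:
F = 192802 (F = 2 + (1020105 - 1*827305) = 2 + (1020105 - 827305) = 2 + 192800 = 192802)
(3706881 - 448435)*(F + 83269) = (3706881 - 448435)*(192802 + 83269) = 3258446*276071 = 899562445666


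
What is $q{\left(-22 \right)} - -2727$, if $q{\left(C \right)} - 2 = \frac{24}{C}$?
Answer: $\frac{30007}{11} \approx 2727.9$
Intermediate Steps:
$q{\left(C \right)} = 2 + \frac{24}{C}$
$q{\left(-22 \right)} - -2727 = \left(2 + \frac{24}{-22}\right) - -2727 = \left(2 + 24 \left(- \frac{1}{22}\right)\right) + 2727 = \left(2 - \frac{12}{11}\right) + 2727 = \frac{10}{11} + 2727 = \frac{30007}{11}$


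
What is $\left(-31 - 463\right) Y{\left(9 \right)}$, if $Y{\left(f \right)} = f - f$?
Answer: $0$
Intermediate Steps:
$Y{\left(f \right)} = 0$
$\left(-31 - 463\right) Y{\left(9 \right)} = \left(-31 - 463\right) 0 = \left(-494\right) 0 = 0$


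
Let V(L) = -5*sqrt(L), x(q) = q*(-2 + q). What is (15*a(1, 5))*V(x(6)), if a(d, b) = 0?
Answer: 0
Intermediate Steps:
(15*a(1, 5))*V(x(6)) = (15*0)*(-5*sqrt(6)*sqrt(-2 + 6)) = 0*(-5*2*sqrt(6)) = 0*(-10*sqrt(6)) = 0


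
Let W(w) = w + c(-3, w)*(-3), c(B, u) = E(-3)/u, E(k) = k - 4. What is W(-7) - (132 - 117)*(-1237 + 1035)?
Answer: 3020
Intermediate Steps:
E(k) = -4 + k
c(B, u) = -7/u (c(B, u) = (-4 - 3)/u = -7/u)
W(w) = w + 21/w (W(w) = w - 7/w*(-3) = w + 21/w)
W(-7) - (132 - 117)*(-1237 + 1035) = (-7 + 21/(-7)) - (132 - 117)*(-1237 + 1035) = (-7 + 21*(-⅐)) - 15*(-202) = (-7 - 3) - 1*(-3030) = -10 + 3030 = 3020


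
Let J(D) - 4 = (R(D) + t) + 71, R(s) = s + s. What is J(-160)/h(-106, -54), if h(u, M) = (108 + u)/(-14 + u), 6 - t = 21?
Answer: 15600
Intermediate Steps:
R(s) = 2*s
t = -15 (t = 6 - 1*21 = 6 - 21 = -15)
h(u, M) = (108 + u)/(-14 + u)
J(D) = 60 + 2*D (J(D) = 4 + ((2*D - 15) + 71) = 4 + ((-15 + 2*D) + 71) = 4 + (56 + 2*D) = 60 + 2*D)
J(-160)/h(-106, -54) = (60 + 2*(-160))/(((108 - 106)/(-14 - 106))) = (60 - 320)/((2/(-120))) = -260/((-1/120*2)) = -260/(-1/60) = -260*(-60) = 15600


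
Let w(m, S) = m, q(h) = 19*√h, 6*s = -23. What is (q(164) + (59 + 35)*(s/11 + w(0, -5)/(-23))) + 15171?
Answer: 499562/33 + 38*√41 ≈ 15382.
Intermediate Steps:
s = -23/6 (s = (⅙)*(-23) = -23/6 ≈ -3.8333)
(q(164) + (59 + 35)*(s/11 + w(0, -5)/(-23))) + 15171 = (19*√164 + (59 + 35)*(-23/6/11 + 0/(-23))) + 15171 = (19*(2*√41) + 94*(-23/6*1/11 + 0*(-1/23))) + 15171 = (38*√41 + 94*(-23/66 + 0)) + 15171 = (38*√41 + 94*(-23/66)) + 15171 = (38*√41 - 1081/33) + 15171 = (-1081/33 + 38*√41) + 15171 = 499562/33 + 38*√41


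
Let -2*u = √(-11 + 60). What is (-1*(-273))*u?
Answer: -1911/2 ≈ -955.50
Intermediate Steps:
u = -7/2 (u = -√(-11 + 60)/2 = -√49/2 = -½*7 = -7/2 ≈ -3.5000)
(-1*(-273))*u = -1*(-273)*(-7/2) = 273*(-7/2) = -1911/2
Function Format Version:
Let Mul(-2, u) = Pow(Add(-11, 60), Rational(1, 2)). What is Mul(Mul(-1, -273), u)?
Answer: Rational(-1911, 2) ≈ -955.50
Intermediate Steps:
u = Rational(-7, 2) (u = Mul(Rational(-1, 2), Pow(Add(-11, 60), Rational(1, 2))) = Mul(Rational(-1, 2), Pow(49, Rational(1, 2))) = Mul(Rational(-1, 2), 7) = Rational(-7, 2) ≈ -3.5000)
Mul(Mul(-1, -273), u) = Mul(Mul(-1, -273), Rational(-7, 2)) = Mul(273, Rational(-7, 2)) = Rational(-1911, 2)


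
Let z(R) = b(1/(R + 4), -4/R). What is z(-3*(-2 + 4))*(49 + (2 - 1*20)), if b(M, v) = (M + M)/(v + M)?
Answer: -186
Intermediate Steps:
b(M, v) = 2*M/(M + v) (b(M, v) = (2*M)/(M + v) = 2*M/(M + v))
z(R) = 2/((4 + R)*(1/(4 + R) - 4/R)) (z(R) = 2/((R + 4)*(1/(R + 4) - 4/R)) = 2/((4 + R)*(1/(4 + R) - 4/R)))
z(-3*(-2 + 4))*(49 + (2 - 1*20)) = (2*(-3*(-2 + 4))/(-16 - (-9)*(-2 + 4)))*(49 + (2 - 1*20)) = (2*(-3*2)/(-16 - (-9)*2))*(49 + (2 - 20)) = (2*(-6)/(-16 - 3*(-6)))*(49 - 18) = (2*(-6)/(-16 + 18))*31 = (2*(-6)/2)*31 = (2*(-6)*(½))*31 = -6*31 = -186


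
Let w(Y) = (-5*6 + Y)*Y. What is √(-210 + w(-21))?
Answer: √861 ≈ 29.343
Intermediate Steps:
w(Y) = Y*(-30 + Y) (w(Y) = (-30 + Y)*Y = Y*(-30 + Y))
√(-210 + w(-21)) = √(-210 - 21*(-30 - 21)) = √(-210 - 21*(-51)) = √(-210 + 1071) = √861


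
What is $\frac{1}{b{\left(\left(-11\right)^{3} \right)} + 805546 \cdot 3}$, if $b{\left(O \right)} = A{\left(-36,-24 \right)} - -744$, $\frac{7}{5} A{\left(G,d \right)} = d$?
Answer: $\frac{7}{16921554} \approx 4.1367 \cdot 10^{-7}$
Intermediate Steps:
$A{\left(G,d \right)} = \frac{5 d}{7}$
$b{\left(O \right)} = \frac{5088}{7}$ ($b{\left(O \right)} = \frac{5}{7} \left(-24\right) - -744 = - \frac{120}{7} + 744 = \frac{5088}{7}$)
$\frac{1}{b{\left(\left(-11\right)^{3} \right)} + 805546 \cdot 3} = \frac{1}{\frac{5088}{7} + 805546 \cdot 3} = \frac{1}{\frac{5088}{7} + 2416638} = \frac{1}{\frac{16921554}{7}} = \frac{7}{16921554}$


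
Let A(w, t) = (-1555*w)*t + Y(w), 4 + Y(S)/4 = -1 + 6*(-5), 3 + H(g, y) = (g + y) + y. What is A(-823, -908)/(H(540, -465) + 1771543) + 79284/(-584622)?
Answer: -11324780539022/17257554255 ≈ -656.22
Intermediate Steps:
H(g, y) = -3 + g + 2*y (H(g, y) = -3 + ((g + y) + y) = -3 + (g + 2*y) = -3 + g + 2*y)
Y(S) = -140 (Y(S) = -16 + 4*(-1 + 6*(-5)) = -16 + 4*(-1 - 30) = -16 + 4*(-31) = -16 - 124 = -140)
A(w, t) = -140 - 1555*t*w (A(w, t) = (-1555*w)*t - 140 = -1555*t*w - 140 = -140 - 1555*t*w)
A(-823, -908)/(H(540, -465) + 1771543) + 79284/(-584622) = (-140 - 1555*(-908)*(-823))/((-3 + 540 + 2*(-465)) + 1771543) + 79284/(-584622) = (-140 - 1162026620)/((-3 + 540 - 930) + 1771543) + 79284*(-1/584622) = -1162026760/(-393 + 1771543) - 13214/97437 = -1162026760/1771150 - 13214/97437 = -1162026760*1/1771150 - 13214/97437 = -116202676/177115 - 13214/97437 = -11324780539022/17257554255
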